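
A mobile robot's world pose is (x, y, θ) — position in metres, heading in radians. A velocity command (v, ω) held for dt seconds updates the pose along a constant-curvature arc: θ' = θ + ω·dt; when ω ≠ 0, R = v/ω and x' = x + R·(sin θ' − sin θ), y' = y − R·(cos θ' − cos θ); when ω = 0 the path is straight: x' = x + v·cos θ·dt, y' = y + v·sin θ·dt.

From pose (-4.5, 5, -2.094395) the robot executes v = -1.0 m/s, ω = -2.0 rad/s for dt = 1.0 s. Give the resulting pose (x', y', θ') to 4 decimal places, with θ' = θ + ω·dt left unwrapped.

θ' = -2.0944 + -2.0·1.0 = -4.0944
R = v/ω = -1.0/-2.0 = 0.5000
x' = -4.5 + 0.5000·(sin -4.0944 − sin -2.0944) = -3.6595
y' = 5 − 0.5000·(cos -4.0944 − cos -2.0944) = 5.0397

(-3.6595, 5.0397, -4.0944)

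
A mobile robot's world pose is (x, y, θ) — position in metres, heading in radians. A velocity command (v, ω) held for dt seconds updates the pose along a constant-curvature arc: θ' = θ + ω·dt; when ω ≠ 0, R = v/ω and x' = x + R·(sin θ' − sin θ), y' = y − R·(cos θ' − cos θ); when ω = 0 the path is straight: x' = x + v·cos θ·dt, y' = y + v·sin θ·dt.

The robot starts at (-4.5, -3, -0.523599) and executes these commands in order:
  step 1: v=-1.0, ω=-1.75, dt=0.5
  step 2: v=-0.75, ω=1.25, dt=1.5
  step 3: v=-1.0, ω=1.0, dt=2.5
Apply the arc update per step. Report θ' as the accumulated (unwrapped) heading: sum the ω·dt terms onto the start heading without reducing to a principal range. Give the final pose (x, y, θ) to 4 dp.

step 1: θ'=-1.3986 (R=0.5714) → pose (-4.7773, -2.6030, -1.3986)
step 2: θ'=0.4764 (R=-0.6000) → pose (-5.6435, -2.1727, 0.4764)
step 3: θ'=2.9764 (R=-1.0000) → pose (-5.3494, -4.0477, 2.9764)

(-5.3494, -4.0477, 2.9764)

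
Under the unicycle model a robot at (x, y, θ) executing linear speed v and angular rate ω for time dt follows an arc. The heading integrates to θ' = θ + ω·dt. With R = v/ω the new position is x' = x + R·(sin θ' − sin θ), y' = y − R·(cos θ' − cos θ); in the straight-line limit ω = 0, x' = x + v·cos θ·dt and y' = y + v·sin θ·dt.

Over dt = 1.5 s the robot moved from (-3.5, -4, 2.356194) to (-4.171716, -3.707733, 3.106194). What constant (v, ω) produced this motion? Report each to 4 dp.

Δθ = 3.106194 − 2.356194 = 0.750000
ω = Δθ/dt = 0.750000/1.5 = 0.5000
R = Δx/(sin θ' − sin θ) = 1.0000
v = R·ω = 1.0000·0.5000 = 0.5000

v = 0.5000, ω = 0.5000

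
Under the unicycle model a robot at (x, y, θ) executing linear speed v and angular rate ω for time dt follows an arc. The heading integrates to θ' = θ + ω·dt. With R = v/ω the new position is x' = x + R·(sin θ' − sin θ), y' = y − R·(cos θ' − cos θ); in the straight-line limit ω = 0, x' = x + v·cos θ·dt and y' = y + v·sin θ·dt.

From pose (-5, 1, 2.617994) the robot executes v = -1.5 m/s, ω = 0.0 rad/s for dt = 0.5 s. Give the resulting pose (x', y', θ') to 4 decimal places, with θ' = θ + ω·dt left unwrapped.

(-4.3505, 0.6250, 2.6180)

θ' = 2.6180 + 0.0·0.5 = 2.6180
ω = 0 → straight: x' = -5 + -1.5·cos(2.6180)·0.5 = -4.3505
y' = 1 + -1.5·sin(2.6180)·0.5 = 0.6250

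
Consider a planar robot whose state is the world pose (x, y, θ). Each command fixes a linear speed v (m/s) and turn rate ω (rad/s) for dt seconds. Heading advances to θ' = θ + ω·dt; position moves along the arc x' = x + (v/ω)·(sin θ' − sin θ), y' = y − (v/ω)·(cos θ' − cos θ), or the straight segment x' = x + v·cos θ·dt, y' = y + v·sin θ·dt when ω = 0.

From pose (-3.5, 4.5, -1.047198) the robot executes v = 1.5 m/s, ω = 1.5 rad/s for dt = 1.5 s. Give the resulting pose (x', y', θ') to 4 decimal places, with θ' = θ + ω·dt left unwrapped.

θ' = -1.0472 + 1.5·1.5 = 1.2028
R = v/ω = 1.5/1.5 = 1.0000
x' = -3.5 + 1.0000·(sin 1.2028 − sin -1.0472) = -1.7009
y' = 4.5 − 1.0000·(cos 1.2028 − cos -1.0472) = 4.6403

(-1.7009, 4.6403, 1.2028)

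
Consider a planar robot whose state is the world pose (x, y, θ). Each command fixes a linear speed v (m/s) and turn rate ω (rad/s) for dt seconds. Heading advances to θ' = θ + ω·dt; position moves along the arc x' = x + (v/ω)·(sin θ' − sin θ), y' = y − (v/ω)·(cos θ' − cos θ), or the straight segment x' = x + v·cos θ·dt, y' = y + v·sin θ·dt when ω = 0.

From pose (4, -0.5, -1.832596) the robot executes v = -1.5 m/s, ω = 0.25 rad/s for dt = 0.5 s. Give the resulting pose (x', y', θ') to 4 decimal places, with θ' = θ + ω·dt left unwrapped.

(4.1484, 0.2347, -1.7076)

θ' = -1.8326 + 0.25·0.5 = -1.7076
R = v/ω = -1.5/0.25 = -6.0000
x' = 4 + -6.0000·(sin -1.7076 − sin -1.8326) = 4.1484
y' = -0.5 − -6.0000·(cos -1.7076 − cos -1.8326) = 0.2347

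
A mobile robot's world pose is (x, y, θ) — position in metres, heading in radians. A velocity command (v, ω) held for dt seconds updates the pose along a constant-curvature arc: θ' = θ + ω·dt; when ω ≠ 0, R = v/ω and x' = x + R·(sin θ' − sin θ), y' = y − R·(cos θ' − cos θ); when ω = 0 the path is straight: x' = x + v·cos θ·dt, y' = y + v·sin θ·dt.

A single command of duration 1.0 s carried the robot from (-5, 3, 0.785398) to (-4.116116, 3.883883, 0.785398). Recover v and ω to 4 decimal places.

v = 1.2500, ω = 0.0000

Δθ = 0.785398 − 0.785398 = 0.000000
ω = Δθ/dt = 0.000000/1.0 = 0.0000
ω = 0 → v = (Δx·cos θ + Δy·sin θ)/dt = 1.2500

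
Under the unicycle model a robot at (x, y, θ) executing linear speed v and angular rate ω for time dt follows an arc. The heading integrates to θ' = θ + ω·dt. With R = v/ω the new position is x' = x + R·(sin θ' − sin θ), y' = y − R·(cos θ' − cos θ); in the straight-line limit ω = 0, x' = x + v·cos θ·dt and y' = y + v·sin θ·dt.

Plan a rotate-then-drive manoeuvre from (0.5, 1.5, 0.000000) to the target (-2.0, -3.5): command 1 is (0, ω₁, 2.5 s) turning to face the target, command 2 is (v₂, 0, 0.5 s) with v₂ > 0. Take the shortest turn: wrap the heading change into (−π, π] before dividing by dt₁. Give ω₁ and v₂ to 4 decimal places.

ω₁ = -0.8138, v₂ = 11.1803

heading to target = atan2(-3.5−1.5, -2−0.5) = -2.0344
Δθ = wrap(-2.0344 − 0.0000) = -2.0344; ω₁ = Δθ/dt₁ = -0.8138
distance = √((-2−0.5)² + (-3.5−1.5)²) = 5.5902; v₂ = distance/dt₂ = 11.1803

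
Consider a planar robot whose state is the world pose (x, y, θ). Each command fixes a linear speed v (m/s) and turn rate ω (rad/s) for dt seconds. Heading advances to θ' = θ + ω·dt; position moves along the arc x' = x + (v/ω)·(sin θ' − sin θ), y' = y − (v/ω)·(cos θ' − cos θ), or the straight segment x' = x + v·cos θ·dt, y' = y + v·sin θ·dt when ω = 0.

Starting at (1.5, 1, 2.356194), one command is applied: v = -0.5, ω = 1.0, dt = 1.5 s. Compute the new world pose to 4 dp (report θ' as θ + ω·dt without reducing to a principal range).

(2.1812, 0.9759, 3.8562)

θ' = 2.3562 + 1.0·1.5 = 3.8562
R = v/ω = -0.5/1.0 = -0.5000
x' = 1.5 + -0.5000·(sin 3.8562 − sin 2.3562) = 2.1812
y' = 1 − -0.5000·(cos 3.8562 − cos 2.3562) = 0.9759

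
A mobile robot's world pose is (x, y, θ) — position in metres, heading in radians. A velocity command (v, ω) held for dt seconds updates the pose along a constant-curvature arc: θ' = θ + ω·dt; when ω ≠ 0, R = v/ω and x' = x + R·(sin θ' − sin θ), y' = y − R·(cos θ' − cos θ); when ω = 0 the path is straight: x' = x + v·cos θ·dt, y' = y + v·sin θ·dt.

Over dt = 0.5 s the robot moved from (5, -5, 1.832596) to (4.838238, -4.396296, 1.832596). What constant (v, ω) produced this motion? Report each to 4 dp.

v = 1.2500, ω = 0.0000

Δθ = 1.832596 − 1.832596 = 0.000000
ω = Δθ/dt = 0.000000/0.5 = 0.0000
ω = 0 → v = (Δx·cos θ + Δy·sin θ)/dt = 1.2500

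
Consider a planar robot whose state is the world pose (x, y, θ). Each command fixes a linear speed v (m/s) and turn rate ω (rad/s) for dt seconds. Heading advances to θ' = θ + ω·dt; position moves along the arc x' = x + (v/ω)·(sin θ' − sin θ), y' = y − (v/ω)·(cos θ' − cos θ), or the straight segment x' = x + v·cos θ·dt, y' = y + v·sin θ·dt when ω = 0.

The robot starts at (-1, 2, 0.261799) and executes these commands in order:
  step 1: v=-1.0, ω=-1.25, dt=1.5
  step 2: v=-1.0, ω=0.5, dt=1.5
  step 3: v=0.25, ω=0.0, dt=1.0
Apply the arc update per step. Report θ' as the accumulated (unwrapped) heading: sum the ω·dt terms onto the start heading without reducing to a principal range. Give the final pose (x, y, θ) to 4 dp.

step 1: θ'=-1.6132 (R=0.8000) → pose (-2.0063, 2.8067, -1.6132)
step 2: θ'=-0.8632 (R=-2.0000) → pose (-2.4847, 4.1915, -0.8632)
step 3: θ'=-0.8632 (straight) → pose (-2.3222, 4.0015, -0.8632)

(-2.3222, 4.0015, -0.8632)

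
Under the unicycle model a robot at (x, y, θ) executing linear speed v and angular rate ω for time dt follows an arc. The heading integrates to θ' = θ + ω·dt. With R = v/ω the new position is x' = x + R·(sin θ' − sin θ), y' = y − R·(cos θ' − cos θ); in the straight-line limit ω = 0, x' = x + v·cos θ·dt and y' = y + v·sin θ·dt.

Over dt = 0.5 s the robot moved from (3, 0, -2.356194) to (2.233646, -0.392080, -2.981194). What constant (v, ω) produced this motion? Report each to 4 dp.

Δθ = -2.981194 − -2.356194 = -0.625000
ω = Δθ/dt = -0.625000/0.5 = -1.2500
R = Δx/(sin θ' − sin θ) = -1.4000
v = R·ω = -1.4000·-1.2500 = 1.7500

v = 1.7500, ω = -1.2500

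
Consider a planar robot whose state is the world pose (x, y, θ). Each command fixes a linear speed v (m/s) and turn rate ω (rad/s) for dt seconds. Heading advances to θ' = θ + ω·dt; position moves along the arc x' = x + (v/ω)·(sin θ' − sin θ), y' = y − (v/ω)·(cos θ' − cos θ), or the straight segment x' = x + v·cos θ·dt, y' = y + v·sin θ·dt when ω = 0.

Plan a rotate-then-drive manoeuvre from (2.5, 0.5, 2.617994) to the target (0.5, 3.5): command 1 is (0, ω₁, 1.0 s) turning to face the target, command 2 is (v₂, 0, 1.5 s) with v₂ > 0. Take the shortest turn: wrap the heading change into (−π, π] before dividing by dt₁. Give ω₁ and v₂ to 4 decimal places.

ω₁ = -0.4592, v₂ = 2.4037

heading to target = atan2(3.5−0.5, 0.5−2.5) = 2.1588
Δθ = wrap(2.1588 − 2.6180) = -0.4592; ω₁ = Δθ/dt₁ = -0.4592
distance = √((0.5−2.5)² + (3.5−0.5)²) = 3.6056; v₂ = distance/dt₂ = 2.4037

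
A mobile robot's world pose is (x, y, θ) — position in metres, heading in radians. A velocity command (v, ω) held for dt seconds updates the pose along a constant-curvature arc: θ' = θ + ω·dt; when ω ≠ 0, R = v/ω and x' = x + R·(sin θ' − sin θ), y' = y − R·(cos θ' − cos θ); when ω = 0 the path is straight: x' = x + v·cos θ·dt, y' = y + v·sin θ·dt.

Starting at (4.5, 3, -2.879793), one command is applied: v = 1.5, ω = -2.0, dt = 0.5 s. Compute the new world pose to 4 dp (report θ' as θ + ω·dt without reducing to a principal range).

θ' = -2.8798 + -2.0·0.5 = -3.8798
R = v/ω = 1.5/-2.0 = -0.7500
x' = 4.5 + -0.7500·(sin -3.8798 − sin -2.8798) = 3.8012
y' = 3 − -0.7500·(cos -3.8798 − cos -2.8798) = 3.1697

(3.8012, 3.1697, -3.8798)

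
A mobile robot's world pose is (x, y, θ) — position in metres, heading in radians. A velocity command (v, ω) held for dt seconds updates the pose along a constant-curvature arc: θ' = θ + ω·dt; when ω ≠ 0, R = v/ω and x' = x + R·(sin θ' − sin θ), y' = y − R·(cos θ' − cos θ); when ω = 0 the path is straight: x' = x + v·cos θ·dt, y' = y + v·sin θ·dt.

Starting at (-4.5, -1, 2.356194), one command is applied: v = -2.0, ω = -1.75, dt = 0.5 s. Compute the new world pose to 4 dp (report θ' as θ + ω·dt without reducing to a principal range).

(-4.1698, -1.9104, 1.4812)

θ' = 2.3562 + -1.75·0.5 = 1.4812
R = v/ω = -2.0/-1.75 = 1.1429
x' = -4.5 + 1.1429·(sin 1.4812 − sin 2.3562) = -4.1698
y' = -1 − 1.1429·(cos 1.4812 − cos 2.3562) = -1.9104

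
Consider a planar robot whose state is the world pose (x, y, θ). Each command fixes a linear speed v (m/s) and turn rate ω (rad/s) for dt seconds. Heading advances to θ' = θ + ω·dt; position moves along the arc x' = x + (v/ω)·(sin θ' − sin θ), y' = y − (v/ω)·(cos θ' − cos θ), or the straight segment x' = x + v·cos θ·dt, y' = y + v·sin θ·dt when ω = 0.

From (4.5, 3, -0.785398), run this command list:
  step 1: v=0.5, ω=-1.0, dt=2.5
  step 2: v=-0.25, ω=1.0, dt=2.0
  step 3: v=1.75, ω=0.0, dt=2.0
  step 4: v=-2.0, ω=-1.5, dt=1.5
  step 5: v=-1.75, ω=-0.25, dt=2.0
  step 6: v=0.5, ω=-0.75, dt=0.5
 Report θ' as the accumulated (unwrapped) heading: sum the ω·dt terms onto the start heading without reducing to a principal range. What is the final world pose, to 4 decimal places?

step 1: θ'=-3.2854 (R=-0.5000) → pose (4.0748, 2.1516, -3.2854)
step 2: θ'=-1.2854 (R=-0.2500) → pose (4.3505, 2.4694, -1.2854)
step 3: θ'=-1.2854 (straight) → pose (5.3359, -0.8890, -1.2854)
step 4: θ'=-3.5354 (R=1.3333) → pose (7.1269, 0.7176, -3.5354)
step 5: θ'=-4.0354 (R=7.0000) → pose (9.8972, -1.3614, -4.0354)
step 6: θ'=-4.4104 (R=-0.6667) → pose (9.7803, -1.1420, -4.4104)

(9.7803, -1.1420, -4.4104)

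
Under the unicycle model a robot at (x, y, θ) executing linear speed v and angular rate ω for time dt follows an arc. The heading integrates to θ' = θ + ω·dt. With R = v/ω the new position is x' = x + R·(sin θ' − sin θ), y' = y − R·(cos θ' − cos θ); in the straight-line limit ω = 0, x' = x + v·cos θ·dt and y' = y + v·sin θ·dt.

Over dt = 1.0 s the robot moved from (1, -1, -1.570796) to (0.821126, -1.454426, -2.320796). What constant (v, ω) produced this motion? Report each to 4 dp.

v = 0.5000, ω = -0.7500

Δθ = -2.320796 − -1.570796 = -0.750000
ω = Δθ/dt = -0.750000/1.0 = -0.7500
R = −Δy/(cos θ' − cos θ) = -0.6667
v = R·ω = -0.6667·-0.7500 = 0.5000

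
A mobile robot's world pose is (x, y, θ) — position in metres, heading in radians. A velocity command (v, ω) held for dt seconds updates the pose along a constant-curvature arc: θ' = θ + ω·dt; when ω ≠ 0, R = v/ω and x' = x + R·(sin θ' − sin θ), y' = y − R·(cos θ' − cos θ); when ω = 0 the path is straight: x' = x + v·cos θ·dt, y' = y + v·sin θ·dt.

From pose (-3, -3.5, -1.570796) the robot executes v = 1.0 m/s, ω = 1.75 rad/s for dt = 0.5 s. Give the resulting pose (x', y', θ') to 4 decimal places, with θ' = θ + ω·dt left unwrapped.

(-2.7949, -3.9386, -0.6958)

θ' = -1.5708 + 1.75·0.5 = -0.6958
R = v/ω = 1.0/1.75 = 0.5714
x' = -3 + 0.5714·(sin -0.6958 − sin -1.5708) = -2.7949
y' = -3.5 − 0.5714·(cos -0.6958 − cos -1.5708) = -3.9386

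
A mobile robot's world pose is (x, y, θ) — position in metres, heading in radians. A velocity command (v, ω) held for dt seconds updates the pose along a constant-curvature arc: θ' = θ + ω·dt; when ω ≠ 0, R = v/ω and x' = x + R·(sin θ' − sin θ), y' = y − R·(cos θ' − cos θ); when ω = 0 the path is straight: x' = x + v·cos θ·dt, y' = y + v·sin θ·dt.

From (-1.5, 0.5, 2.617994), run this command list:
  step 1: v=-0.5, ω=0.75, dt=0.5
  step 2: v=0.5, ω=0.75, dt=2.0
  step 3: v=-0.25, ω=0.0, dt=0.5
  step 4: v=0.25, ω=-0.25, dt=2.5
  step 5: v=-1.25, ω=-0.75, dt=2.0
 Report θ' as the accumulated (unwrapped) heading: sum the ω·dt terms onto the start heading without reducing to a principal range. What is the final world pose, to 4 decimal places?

(-0.0279, -0.5577, 2.3680)

step 1: θ'=2.9930 (R=-0.6667) → pose (-1.2654, 0.4180, 2.9930)
step 2: θ'=4.4930 (R=0.6667) → pose (-2.0148, -0.0962, 4.4930)
step 3: θ'=4.4930 (straight) → pose (-1.9876, 0.0258, 4.4930)
step 4: θ'=3.8680 (R=-1.0000) → pose (-2.2994, -0.5041, 3.8680)
step 5: θ'=2.3680 (R=1.6667) → pose (-0.0279, -0.5577, 2.3680)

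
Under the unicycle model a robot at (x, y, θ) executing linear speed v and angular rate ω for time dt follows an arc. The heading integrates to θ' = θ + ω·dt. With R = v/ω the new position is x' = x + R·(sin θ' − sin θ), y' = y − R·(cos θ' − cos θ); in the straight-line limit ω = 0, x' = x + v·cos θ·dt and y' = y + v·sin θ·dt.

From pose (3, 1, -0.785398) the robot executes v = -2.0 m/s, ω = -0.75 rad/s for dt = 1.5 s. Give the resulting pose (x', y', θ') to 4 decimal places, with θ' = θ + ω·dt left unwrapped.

θ' = -0.7854 + -0.75·1.5 = -1.9104
R = v/ω = -2.0/-0.75 = 2.6667
x' = 3 + 2.6667·(sin -1.9104 − sin -0.7854) = 2.3713
y' = 1 − 2.6667·(cos -1.9104 − cos -0.7854) = 3.7739

(2.3713, 3.7739, -1.9104)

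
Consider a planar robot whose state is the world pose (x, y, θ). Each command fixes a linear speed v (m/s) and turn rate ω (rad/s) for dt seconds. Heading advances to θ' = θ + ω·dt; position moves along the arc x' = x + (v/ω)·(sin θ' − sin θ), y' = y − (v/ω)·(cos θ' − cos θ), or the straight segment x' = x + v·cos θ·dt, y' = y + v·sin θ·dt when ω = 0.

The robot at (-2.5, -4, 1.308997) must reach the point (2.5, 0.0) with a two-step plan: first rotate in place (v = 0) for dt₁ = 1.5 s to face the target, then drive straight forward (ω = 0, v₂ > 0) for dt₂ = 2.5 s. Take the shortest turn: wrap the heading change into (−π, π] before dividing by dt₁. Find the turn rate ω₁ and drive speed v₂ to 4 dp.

ω₁ = -0.4228, v₂ = 2.5612

heading to target = atan2(0−-4, 2.5−-2.5) = 0.6747
Δθ = wrap(0.6747 − 1.3090) = -0.6343; ω₁ = Δθ/dt₁ = -0.4228
distance = √((2.5−-2.5)² + (0−-4)²) = 6.4031; v₂ = distance/dt₂ = 2.5612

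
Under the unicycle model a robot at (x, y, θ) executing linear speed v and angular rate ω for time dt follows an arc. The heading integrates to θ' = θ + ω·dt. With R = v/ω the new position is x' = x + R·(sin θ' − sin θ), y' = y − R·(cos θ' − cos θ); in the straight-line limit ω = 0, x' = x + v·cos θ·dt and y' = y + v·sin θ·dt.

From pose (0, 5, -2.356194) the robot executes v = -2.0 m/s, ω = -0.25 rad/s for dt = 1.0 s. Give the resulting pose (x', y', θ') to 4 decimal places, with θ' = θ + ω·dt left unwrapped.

(1.5754, 6.2237, -2.6062)

θ' = -2.3562 + -0.25·1.0 = -2.6062
R = v/ω = -2.0/-0.25 = 8.0000
x' = 0 + 8.0000·(sin -2.6062 − sin -2.3562) = 1.5754
y' = 5 − 8.0000·(cos -2.6062 − cos -2.3562) = 6.2237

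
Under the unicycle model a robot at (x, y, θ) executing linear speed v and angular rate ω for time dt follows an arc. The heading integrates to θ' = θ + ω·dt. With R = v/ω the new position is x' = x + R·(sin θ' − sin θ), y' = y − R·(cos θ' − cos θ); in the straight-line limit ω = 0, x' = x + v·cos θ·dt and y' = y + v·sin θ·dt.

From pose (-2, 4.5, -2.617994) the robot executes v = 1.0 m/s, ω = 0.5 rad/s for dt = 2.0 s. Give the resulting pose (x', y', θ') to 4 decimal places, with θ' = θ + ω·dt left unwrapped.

θ' = -2.6180 + 0.5·2.0 = -1.6180
R = v/ω = 1.0/0.5 = 2.0000
x' = -2 + 2.0000·(sin -1.6180 − sin -2.6180) = -2.9978
y' = 4.5 − 2.0000·(cos -1.6180 − cos -2.6180) = 2.8623

(-2.9978, 2.8623, -1.6180)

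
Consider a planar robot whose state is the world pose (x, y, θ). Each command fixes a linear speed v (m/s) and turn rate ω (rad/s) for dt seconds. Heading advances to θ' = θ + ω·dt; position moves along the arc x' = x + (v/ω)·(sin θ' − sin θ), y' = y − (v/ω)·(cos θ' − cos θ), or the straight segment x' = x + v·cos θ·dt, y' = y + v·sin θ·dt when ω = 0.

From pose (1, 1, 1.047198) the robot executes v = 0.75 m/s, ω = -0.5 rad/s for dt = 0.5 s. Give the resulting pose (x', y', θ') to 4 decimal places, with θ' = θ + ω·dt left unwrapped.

θ' = 1.0472 + -0.5·0.5 = 0.7972
R = v/ω = 0.75/-0.5 = -1.5000
x' = 1 + -1.5000·(sin 0.7972 − sin 1.0472) = 1.2259
y' = 1 − -1.5000·(cos 0.7972 − cos 1.0472) = 1.2981

(1.2259, 1.2981, 0.7972)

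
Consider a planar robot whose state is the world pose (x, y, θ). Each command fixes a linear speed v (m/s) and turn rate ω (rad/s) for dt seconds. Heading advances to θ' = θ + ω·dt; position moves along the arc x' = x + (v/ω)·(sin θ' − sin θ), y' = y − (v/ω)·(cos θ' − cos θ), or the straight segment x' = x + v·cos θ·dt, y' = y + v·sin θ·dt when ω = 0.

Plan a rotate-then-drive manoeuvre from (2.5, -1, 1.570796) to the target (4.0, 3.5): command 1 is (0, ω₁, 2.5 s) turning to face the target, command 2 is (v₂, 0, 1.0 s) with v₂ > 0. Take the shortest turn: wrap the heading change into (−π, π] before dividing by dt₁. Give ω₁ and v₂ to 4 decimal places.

ω₁ = -0.1287, v₂ = 4.7434

heading to target = atan2(3.5−-1, 4−2.5) = 1.2490
Δθ = wrap(1.2490 − 1.5708) = -0.3218; ω₁ = Δθ/dt₁ = -0.1287
distance = √((4−2.5)² + (3.5−-1)²) = 4.7434; v₂ = distance/dt₂ = 4.7434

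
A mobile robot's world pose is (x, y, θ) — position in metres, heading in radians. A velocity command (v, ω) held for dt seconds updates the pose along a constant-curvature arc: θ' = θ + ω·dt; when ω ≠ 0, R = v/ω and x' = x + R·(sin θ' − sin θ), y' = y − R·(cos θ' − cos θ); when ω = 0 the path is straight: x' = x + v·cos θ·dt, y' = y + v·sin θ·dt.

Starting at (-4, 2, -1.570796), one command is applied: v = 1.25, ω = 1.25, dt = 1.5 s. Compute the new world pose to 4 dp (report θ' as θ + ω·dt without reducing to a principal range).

θ' = -1.5708 + 1.25·1.5 = 0.3042
R = v/ω = 1.25/1.25 = 1.0000
x' = -4 + 1.0000·(sin 0.3042 − sin -1.5708) = -2.7005
y' = 2 − 1.0000·(cos 0.3042 − cos -1.5708) = 1.0459

(-2.7005, 1.0459, 0.3042)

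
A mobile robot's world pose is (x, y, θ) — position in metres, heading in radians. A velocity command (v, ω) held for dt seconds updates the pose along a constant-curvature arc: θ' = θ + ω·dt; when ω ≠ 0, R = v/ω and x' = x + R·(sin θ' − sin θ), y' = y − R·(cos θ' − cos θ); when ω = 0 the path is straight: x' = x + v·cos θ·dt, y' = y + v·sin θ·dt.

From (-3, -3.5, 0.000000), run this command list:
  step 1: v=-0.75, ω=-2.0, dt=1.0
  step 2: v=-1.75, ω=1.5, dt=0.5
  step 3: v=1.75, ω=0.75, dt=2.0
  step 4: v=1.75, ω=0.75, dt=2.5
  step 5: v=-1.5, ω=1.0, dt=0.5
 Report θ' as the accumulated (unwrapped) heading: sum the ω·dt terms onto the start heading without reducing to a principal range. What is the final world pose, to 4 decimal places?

(1.4383, -0.6667, 2.6250)

step 1: θ'=-2.0000 (R=0.3750) → pose (-3.3410, -2.9689, -2.0000)
step 2: θ'=-1.2500 (R=-1.1667) → pose (-3.2947, -2.1156, -1.2500)
step 3: θ'=0.2500 (R=2.3333) → pose (-0.5031, -3.6406, 0.2500)
step 4: θ'=2.1250 (R=2.3333) → pose (0.9037, -0.1519, 2.1250)
step 5: θ'=2.6250 (R=-1.5000) → pose (1.4383, -0.6667, 2.6250)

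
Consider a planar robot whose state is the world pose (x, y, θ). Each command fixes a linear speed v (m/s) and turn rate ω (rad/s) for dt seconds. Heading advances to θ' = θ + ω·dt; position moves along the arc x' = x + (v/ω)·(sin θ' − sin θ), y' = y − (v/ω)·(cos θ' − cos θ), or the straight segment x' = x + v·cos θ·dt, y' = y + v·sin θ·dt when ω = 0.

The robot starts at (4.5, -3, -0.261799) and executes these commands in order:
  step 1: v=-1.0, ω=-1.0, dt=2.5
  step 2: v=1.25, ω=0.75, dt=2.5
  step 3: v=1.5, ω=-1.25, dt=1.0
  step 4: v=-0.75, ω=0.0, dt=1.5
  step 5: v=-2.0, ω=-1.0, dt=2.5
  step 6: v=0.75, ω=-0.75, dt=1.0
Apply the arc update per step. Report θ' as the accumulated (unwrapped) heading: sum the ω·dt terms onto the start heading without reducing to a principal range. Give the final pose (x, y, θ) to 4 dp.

step 1: θ'=-2.7618 (R=1.0000) → pose (4.3881, -1.1053, -2.7618)
step 2: θ'=-0.8868 (R=1.6667) → pose (3.7142, -3.7064, -0.8868)
step 3: θ'=-2.1368 (R=-1.2000) → pose (3.7970, -5.1082, -2.1368)
step 4: θ'=-2.1368 (straight) → pose (4.4003, -4.1586, -2.1368)
step 5: θ'=-4.6368 (R=2.0000) → pose (8.0827, -5.0801, -4.6368)
step 6: θ'=-5.3868 (R=-1.0000) → pose (8.2988, -4.3802, -5.3868)

(8.2988, -4.3802, -5.3868)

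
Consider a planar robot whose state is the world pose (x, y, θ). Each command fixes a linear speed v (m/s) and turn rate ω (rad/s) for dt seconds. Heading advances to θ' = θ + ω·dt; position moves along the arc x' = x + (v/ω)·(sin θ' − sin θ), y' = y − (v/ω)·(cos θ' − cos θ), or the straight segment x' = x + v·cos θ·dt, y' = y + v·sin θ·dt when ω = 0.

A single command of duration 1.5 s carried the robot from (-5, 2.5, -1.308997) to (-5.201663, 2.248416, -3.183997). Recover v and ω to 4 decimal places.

Δθ = -3.183997 − -1.308997 = -1.875000
ω = Δθ/dt = -1.875000/1.5 = -1.2500
R = −Δy/(cos θ' − cos θ) = -0.2000
v = R·ω = -0.2000·-1.2500 = 0.2500

v = 0.2500, ω = -1.2500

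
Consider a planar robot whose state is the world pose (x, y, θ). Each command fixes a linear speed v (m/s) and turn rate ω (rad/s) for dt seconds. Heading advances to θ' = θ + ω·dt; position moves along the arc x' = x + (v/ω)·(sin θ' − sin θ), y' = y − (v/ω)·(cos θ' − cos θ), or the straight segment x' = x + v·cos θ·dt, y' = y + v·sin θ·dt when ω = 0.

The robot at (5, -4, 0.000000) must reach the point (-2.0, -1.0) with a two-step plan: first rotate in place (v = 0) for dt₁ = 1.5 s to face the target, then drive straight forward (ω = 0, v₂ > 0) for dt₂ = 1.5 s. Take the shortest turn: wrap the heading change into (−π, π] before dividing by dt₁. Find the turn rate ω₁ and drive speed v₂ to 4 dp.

heading to target = atan2(-1−-4, -2−5) = 2.7367
Δθ = wrap(2.7367 − 0.0000) = 2.7367; ω₁ = Δθ/dt₁ = 1.8245
distance = √((-2−5)² + (-1−-4)²) = 7.6158; v₂ = distance/dt₂ = 5.0772

ω₁ = 1.8245, v₂ = 5.0772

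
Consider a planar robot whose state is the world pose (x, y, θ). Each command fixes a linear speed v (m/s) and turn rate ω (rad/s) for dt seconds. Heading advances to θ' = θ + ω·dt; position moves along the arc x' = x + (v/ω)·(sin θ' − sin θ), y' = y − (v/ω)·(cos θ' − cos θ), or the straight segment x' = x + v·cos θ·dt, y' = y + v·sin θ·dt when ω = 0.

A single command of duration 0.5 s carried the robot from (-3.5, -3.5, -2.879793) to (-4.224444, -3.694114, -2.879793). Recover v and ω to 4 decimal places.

v = 1.5000, ω = 0.0000

Δθ = -2.879793 − -2.879793 = 0.000000
ω = Δθ/dt = 0.000000/0.5 = 0.0000
ω = 0 → v = (Δx·cos θ + Δy·sin θ)/dt = 1.5000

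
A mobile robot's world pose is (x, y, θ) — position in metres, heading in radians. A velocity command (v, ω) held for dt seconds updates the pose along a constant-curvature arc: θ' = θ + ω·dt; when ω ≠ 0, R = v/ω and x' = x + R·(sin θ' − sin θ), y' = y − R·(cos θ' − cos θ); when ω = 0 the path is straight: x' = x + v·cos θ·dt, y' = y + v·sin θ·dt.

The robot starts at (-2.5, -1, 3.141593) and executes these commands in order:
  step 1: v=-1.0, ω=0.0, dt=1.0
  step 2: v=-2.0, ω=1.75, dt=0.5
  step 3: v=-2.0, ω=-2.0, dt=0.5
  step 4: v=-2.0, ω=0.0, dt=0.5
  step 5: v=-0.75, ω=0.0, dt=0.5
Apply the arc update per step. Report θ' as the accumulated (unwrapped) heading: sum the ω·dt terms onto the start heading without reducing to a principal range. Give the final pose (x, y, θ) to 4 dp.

step 1: θ'=3.1416 (straight) → pose (-1.5000, -1.0000, 3.1416)
step 2: θ'=4.0166 (R=-1.1429) → pose (-0.6228, -0.5897, 4.0166)
step 3: θ'=3.0166 (R=1.0000) → pose (0.2694, -0.2385, 3.0166)
step 4: θ'=3.0166 (straight) → pose (1.2616, -0.3632, 3.0166)
step 5: θ'=3.0166 (straight) → pose (1.6337, -0.4099, 3.0166)

(1.6337, -0.4099, 3.0166)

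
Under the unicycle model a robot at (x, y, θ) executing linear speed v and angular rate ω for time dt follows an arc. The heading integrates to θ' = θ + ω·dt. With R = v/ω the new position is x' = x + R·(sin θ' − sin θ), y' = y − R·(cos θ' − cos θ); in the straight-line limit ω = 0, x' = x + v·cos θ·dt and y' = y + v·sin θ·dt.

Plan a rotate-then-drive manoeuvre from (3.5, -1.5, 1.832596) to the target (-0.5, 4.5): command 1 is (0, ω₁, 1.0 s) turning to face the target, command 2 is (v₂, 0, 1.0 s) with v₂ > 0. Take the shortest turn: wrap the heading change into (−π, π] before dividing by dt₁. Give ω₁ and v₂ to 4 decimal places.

heading to target = atan2(4.5−-1.5, -0.5−3.5) = 2.1588
Δθ = wrap(2.1588 − 1.8326) = 0.3262; ω₁ = Δθ/dt₁ = 0.3262
distance = √((-0.5−3.5)² + (4.5−-1.5)²) = 7.2111; v₂ = distance/dt₂ = 7.2111

ω₁ = 0.3262, v₂ = 7.2111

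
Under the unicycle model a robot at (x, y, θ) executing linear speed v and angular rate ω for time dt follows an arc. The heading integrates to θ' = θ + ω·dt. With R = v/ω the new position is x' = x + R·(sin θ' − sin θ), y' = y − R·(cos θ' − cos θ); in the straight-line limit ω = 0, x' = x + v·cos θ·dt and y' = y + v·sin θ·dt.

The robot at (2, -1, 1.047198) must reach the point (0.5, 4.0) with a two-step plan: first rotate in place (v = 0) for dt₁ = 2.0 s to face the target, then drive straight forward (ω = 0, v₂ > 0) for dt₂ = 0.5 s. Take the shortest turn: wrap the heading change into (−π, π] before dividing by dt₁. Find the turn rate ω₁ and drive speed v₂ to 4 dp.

ω₁ = 0.4075, v₂ = 10.4403

heading to target = atan2(4−-1, 0.5−2) = 1.8623
Δθ = wrap(1.8623 − 1.0472) = 0.8151; ω₁ = Δθ/dt₁ = 0.4075
distance = √((0.5−2)² + (4−-1)²) = 5.2202; v₂ = distance/dt₂ = 10.4403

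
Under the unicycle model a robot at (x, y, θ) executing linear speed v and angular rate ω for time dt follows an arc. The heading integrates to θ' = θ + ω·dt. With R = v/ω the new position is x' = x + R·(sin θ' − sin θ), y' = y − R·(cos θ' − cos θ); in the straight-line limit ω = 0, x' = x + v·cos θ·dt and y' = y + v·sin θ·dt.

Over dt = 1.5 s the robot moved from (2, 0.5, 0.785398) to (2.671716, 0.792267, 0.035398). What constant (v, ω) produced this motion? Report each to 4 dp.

Δθ = 0.035398 − 0.785398 = -0.750000
ω = Δθ/dt = -0.750000/1.5 = -0.5000
R = Δx/(sin θ' − sin θ) = -1.0000
v = R·ω = -1.0000·-0.5000 = 0.5000

v = 0.5000, ω = -0.5000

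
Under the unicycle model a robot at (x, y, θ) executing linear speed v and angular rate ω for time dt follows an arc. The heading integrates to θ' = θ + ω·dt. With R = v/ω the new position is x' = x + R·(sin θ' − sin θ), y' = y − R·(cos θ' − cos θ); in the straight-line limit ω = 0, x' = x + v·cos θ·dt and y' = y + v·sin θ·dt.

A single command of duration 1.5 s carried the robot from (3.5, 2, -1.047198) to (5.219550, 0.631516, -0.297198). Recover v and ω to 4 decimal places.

v = 1.5000, ω = 0.5000

Δθ = -0.297198 − -1.047198 = 0.750000
ω = Δθ/dt = 0.750000/1.5 = 0.5000
R = Δx/(sin θ' − sin θ) = 3.0000
v = R·ω = 3.0000·0.5000 = 1.5000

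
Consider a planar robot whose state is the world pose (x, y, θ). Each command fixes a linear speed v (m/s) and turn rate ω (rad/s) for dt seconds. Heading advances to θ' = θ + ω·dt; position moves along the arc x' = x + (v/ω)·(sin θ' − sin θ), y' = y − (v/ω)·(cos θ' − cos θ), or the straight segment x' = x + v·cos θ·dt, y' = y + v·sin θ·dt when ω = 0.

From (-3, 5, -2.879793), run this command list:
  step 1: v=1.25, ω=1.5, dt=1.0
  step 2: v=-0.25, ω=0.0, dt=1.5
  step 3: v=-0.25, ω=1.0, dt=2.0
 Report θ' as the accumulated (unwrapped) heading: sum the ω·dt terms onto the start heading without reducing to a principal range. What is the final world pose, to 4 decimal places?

(-4.0644, 4.5610, 0.6202)

step 1: θ'=-1.3798 (R=0.8333) → pose (-3.6025, 4.0369, -1.3798)
step 2: θ'=-1.3798 (straight) → pose (-3.6737, 4.4050, -1.3798)
step 3: θ'=0.6202 (R=-0.2500) → pose (-4.0644, 4.5610, 0.6202)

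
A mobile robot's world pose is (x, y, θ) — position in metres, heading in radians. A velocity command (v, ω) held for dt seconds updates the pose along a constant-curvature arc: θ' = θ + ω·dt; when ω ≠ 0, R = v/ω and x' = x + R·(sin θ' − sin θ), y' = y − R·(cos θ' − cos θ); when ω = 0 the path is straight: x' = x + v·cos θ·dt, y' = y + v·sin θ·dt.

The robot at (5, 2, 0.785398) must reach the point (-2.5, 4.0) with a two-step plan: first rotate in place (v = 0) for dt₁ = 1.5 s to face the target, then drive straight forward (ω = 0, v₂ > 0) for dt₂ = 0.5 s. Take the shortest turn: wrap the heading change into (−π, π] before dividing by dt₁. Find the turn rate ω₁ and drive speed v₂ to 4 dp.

heading to target = atan2(4−2, -2.5−5) = 2.8810
Δθ = wrap(2.8810 − 0.7854) = 2.0956; ω₁ = Δθ/dt₁ = 1.3971
distance = √((-2.5−5)² + (4−2)²) = 7.7621; v₂ = distance/dt₂ = 15.5242

ω₁ = 1.3971, v₂ = 15.5242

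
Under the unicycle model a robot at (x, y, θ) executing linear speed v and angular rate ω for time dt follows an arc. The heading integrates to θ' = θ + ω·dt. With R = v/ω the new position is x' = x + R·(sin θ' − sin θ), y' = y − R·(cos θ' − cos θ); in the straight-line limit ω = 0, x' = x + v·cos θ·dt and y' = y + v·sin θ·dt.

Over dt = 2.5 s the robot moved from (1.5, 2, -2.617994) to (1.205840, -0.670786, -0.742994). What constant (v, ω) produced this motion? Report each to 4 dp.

v = 1.2500, ω = 0.7500

Δθ = -0.742994 − -2.617994 = 1.875000
ω = Δθ/dt = 1.875000/2.5 = 0.7500
R = −Δy/(cos θ' − cos θ) = 1.6667
v = R·ω = 1.6667·0.7500 = 1.2500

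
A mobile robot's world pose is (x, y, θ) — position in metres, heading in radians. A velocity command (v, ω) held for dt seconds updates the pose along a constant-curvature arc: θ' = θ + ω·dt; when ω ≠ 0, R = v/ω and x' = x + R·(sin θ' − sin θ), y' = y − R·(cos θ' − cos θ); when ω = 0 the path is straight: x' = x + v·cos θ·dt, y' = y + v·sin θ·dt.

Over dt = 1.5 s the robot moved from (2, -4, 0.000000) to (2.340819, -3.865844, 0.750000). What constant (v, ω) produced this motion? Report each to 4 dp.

Δθ = 0.750000 − 0.000000 = 0.750000
ω = Δθ/dt = 0.750000/1.5 = 0.5000
R = Δx/(sin θ' − sin θ) = 0.5000
v = R·ω = 0.5000·0.5000 = 0.2500

v = 0.2500, ω = 0.5000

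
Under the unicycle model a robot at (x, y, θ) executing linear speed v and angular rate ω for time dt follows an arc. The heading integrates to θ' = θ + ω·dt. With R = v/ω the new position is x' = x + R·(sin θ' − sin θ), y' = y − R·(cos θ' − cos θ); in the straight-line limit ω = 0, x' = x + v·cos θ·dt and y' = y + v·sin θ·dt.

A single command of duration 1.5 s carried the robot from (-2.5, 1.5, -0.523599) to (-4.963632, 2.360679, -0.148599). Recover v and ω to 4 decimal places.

v = -1.7500, ω = 0.2500

Δθ = -0.148599 − -0.523599 = 0.375000
ω = Δθ/dt = 0.375000/1.5 = 0.2500
R = Δx/(sin θ' − sin θ) = -7.0000
v = R·ω = -7.0000·0.2500 = -1.7500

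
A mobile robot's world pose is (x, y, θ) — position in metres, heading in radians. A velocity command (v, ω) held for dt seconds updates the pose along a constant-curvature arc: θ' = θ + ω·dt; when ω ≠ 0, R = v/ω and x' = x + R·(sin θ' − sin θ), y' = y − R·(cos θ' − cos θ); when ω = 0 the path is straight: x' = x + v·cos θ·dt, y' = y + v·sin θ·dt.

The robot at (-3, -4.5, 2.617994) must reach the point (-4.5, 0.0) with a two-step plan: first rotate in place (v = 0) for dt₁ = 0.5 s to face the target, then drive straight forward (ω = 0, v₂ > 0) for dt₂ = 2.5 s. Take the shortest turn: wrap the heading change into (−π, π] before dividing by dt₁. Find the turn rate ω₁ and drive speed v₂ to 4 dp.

heading to target = atan2(0−-4.5, -4.5−-3) = 1.8925
Δθ = wrap(1.8925 − 2.6180) = -0.7254; ω₁ = Δθ/dt₁ = -1.4509
distance = √((-4.5−-3)² + (0−-4.5)²) = 4.7434; v₂ = distance/dt₂ = 1.8974

ω₁ = -1.4509, v₂ = 1.8974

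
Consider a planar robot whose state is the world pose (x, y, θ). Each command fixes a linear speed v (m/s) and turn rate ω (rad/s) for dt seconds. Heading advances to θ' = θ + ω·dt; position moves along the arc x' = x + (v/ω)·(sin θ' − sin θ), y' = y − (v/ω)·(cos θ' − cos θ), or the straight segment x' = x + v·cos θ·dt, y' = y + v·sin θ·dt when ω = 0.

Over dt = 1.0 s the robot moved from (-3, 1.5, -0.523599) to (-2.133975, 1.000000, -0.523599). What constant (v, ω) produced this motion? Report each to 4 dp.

Δθ = -0.523599 − -0.523599 = 0.000000
ω = Δθ/dt = 0.000000/1.0 = 0.0000
ω = 0 → v = (Δx·cos θ + Δy·sin θ)/dt = 1.0000

v = 1.0000, ω = 0.0000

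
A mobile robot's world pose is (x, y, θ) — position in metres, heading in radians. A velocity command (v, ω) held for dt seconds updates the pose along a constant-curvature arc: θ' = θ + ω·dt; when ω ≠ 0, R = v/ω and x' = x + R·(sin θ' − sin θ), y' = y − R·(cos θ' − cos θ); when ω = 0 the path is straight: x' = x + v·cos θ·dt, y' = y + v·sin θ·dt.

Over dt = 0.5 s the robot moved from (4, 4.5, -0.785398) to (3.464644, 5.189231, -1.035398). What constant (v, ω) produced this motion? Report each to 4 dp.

Δθ = -1.035398 − -0.785398 = -0.250000
ω = Δθ/dt = -0.250000/0.5 = -0.5000
R = −Δy/(cos θ' − cos θ) = 3.5000
v = R·ω = 3.5000·-0.5000 = -1.7500

v = -1.7500, ω = -0.5000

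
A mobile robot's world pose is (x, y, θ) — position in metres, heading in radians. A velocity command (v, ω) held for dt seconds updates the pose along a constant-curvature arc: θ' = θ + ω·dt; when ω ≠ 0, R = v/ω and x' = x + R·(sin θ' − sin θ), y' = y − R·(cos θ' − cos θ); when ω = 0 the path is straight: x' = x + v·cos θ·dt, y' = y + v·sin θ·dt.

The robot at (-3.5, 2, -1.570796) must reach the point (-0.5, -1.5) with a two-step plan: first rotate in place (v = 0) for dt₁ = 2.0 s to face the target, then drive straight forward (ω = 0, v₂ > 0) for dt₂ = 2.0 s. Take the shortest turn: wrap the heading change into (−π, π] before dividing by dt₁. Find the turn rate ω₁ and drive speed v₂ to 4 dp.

heading to target = atan2(-1.5−2, -0.5−-3.5) = -0.8622
Δθ = wrap(-0.8622 − -1.5708) = 0.7086; ω₁ = Δθ/dt₁ = 0.3543
distance = √((-0.5−-3.5)² + (-1.5−2)²) = 4.6098; v₂ = distance/dt₂ = 2.3049

ω₁ = 0.3543, v₂ = 2.3049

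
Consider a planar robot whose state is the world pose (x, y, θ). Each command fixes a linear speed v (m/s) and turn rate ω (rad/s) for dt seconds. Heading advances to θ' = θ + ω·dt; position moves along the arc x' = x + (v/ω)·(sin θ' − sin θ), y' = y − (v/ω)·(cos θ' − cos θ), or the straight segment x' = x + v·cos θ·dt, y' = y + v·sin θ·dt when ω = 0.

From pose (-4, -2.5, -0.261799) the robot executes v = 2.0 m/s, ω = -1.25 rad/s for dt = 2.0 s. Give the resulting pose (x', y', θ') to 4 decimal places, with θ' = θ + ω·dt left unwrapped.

θ' = -0.2618 + -1.25·2.0 = -2.7618
R = v/ω = 2.0/-1.25 = -1.6000
x' = -4 + -1.6000·(sin -2.7618 − sin -0.2618) = -3.8209
y' = -2.5 − -1.6000·(cos -2.7618 − cos -0.2618) = -5.5315

(-3.8209, -5.5315, -2.7618)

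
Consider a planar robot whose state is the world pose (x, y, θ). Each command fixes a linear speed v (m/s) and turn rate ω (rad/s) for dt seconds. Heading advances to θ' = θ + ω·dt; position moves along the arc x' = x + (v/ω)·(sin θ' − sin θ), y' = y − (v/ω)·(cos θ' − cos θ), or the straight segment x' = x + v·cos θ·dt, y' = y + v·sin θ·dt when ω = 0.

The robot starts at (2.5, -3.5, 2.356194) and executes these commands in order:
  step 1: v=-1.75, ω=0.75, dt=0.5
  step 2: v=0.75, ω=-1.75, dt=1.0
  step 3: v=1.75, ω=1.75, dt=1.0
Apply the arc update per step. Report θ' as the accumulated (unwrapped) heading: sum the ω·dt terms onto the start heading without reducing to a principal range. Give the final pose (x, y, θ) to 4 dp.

(2.6016, -1.8854, 2.7312)

step 1: θ'=2.7312 (R=-2.3333) → pose (3.2190, -3.9897, 2.7312)
step 2: θ'=0.9812 (R=-0.4286) → pose (3.0338, -3.3584, 0.9812)
step 3: θ'=2.7312 (R=1.0000) → pose (2.6016, -1.8854, 2.7312)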